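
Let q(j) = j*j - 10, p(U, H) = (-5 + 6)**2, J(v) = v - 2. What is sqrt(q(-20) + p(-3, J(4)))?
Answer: sqrt(391) ≈ 19.774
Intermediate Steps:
J(v) = -2 + v
p(U, H) = 1 (p(U, H) = 1**2 = 1)
q(j) = -10 + j**2 (q(j) = j**2 - 10 = -10 + j**2)
sqrt(q(-20) + p(-3, J(4))) = sqrt((-10 + (-20)**2) + 1) = sqrt((-10 + 400) + 1) = sqrt(390 + 1) = sqrt(391)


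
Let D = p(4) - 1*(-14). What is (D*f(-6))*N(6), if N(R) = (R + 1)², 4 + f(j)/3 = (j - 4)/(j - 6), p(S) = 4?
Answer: -8379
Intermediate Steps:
f(j) = -12 + 3*(-4 + j)/(-6 + j) (f(j) = -12 + 3*((j - 4)/(j - 6)) = -12 + 3*((-4 + j)/(-6 + j)) = -12 + 3*(-4 + j)/(-6 + j))
N(R) = (1 + R)²
D = 18 (D = 4 - 1*(-14) = 4 + 14 = 18)
(D*f(-6))*N(6) = (18*(3*(20 - 3*(-6))/(-6 - 6)))*(1 + 6)² = (18*(3*(20 + 18)/(-12)))*7² = (18*(3*(-1/12)*38))*49 = (18*(-19/2))*49 = -171*49 = -8379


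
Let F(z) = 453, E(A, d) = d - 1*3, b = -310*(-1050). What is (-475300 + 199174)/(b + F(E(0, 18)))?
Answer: -92042/108651 ≈ -0.84713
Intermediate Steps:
b = 325500
E(A, d) = -3 + d (E(A, d) = d - 3 = -3 + d)
(-475300 + 199174)/(b + F(E(0, 18))) = (-475300 + 199174)/(325500 + 453) = -276126/325953 = -276126*1/325953 = -92042/108651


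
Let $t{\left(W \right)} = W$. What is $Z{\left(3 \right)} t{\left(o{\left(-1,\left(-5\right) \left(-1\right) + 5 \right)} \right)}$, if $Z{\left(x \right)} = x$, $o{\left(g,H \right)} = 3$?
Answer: $9$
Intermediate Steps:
$Z{\left(3 \right)} t{\left(o{\left(-1,\left(-5\right) \left(-1\right) + 5 \right)} \right)} = 3 \cdot 3 = 9$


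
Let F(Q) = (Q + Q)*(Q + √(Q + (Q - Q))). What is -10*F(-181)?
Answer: -655220 + 3620*I*√181 ≈ -6.5522e+5 + 48702.0*I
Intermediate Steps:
F(Q) = 2*Q*(Q + √Q) (F(Q) = (2*Q)*(Q + √(Q + 0)) = (2*Q)*(Q + √Q) = 2*Q*(Q + √Q))
-10*F(-181) = -10*(2*(-181)² + 2*(-181)^(3/2)) = -10*(2*32761 + 2*(-181*I*√181)) = -10*(65522 - 362*I*√181) = -655220 + 3620*I*√181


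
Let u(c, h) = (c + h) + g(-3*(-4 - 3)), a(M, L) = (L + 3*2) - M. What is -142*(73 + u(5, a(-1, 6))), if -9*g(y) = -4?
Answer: -116866/9 ≈ -12985.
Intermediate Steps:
g(y) = 4/9 (g(y) = -⅑*(-4) = 4/9)
a(M, L) = 6 + L - M (a(M, L) = (L + 6) - M = (6 + L) - M = 6 + L - M)
u(c, h) = 4/9 + c + h (u(c, h) = (c + h) + 4/9 = 4/9 + c + h)
-142*(73 + u(5, a(-1, 6))) = -142*(73 + (4/9 + 5 + (6 + 6 - 1*(-1)))) = -142*(73 + (4/9 + 5 + (6 + 6 + 1))) = -142*(73 + (4/9 + 5 + 13)) = -142*(73 + 166/9) = -142*823/9 = -116866/9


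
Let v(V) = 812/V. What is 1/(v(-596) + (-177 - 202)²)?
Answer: 149/21402306 ≈ 6.9619e-6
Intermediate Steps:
1/(v(-596) + (-177 - 202)²) = 1/(812/(-596) + (-177 - 202)²) = 1/(812*(-1/596) + (-379)²) = 1/(-203/149 + 143641) = 1/(21402306/149) = 149/21402306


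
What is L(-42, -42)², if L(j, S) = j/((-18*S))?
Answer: 1/324 ≈ 0.0030864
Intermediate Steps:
L(j, S) = -j/(18*S) (L(j, S) = j*(-1/(18*S)) = -j/(18*S))
L(-42, -42)² = (-1/18*(-42)/(-42))² = (-1/18*(-42)*(-1/42))² = (-1/18)² = 1/324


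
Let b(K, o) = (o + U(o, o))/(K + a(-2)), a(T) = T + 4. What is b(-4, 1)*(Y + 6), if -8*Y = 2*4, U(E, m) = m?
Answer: -5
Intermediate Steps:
a(T) = 4 + T
b(K, o) = 2*o/(2 + K) (b(K, o) = (o + o)/(K + (4 - 2)) = (2*o)/(K + 2) = (2*o)/(2 + K) = 2*o/(2 + K))
Y = -1 (Y = -4/4 = -⅛*8 = -1)
b(-4, 1)*(Y + 6) = (2*1/(2 - 4))*(-1 + 6) = (2*1/(-2))*5 = (2*1*(-½))*5 = -1*5 = -5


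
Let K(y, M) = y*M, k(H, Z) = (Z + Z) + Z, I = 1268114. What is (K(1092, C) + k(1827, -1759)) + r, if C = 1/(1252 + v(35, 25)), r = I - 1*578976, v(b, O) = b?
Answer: 22567441/33 ≈ 6.8386e+5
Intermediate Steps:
k(H, Z) = 3*Z (k(H, Z) = 2*Z + Z = 3*Z)
r = 689138 (r = 1268114 - 1*578976 = 1268114 - 578976 = 689138)
C = 1/1287 (C = 1/(1252 + 35) = 1/1287 ≈ 0.00077700)
K(y, M) = M*y
(K(1092, C) + k(1827, -1759)) + r = ((1/1287)*1092 + 3*(-1759)) + 689138 = (28/33 - 5277) + 689138 = -174113/33 + 689138 = 22567441/33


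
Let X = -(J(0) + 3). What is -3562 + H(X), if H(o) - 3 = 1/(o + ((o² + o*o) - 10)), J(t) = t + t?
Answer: -17794/5 ≈ -3558.8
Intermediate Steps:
J(t) = 2*t
X = -3 (X = -(2*0 + 3) = -(0 + 3) = -1*3 = -3)
H(o) = 3 + 1/(-10 + o + 2*o²) (H(o) = 3 + 1/(o + ((o² + o*o) - 10)) = 3 + 1/(o + ((o² + o²) - 10)) = 3 + 1/(o + (2*o² - 10)) = 3 + 1/(o + (-10 + 2*o²)) = 3 + 1/(-10 + o + 2*o²))
-3562 + H(X) = -3562 + (-29 + 3*(-3) + 6*(-3)²)/(-10 - 3 + 2*(-3)²) = -3562 + (-29 - 9 + 6*9)/(-10 - 3 + 2*9) = -3562 + (-29 - 9 + 54)/(-10 - 3 + 18) = -3562 + 16/5 = -17794/5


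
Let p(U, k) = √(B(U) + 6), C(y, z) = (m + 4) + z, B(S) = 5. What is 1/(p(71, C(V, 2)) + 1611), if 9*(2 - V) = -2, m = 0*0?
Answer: 1611/2595310 - √11/2595310 ≈ 0.00061946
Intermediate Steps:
m = 0
V = 20/9 (V = 2 - ⅑*(-2) = 2 + 2/9 = 20/9 ≈ 2.2222)
C(y, z) = 4 + z (C(y, z) = (0 + 4) + z = 4 + z)
p(U, k) = √11 (p(U, k) = √(5 + 6) = √11)
1/(p(71, C(V, 2)) + 1611) = 1/(√11 + 1611) = 1/(1611 + √11)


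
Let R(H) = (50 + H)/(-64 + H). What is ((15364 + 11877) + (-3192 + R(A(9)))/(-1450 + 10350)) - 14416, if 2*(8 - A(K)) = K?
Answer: 13810856161/1076900 ≈ 12825.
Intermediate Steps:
A(K) = 8 - K/2
R(H) = (50 + H)/(-64 + H)
((15364 + 11877) + (-3192 + R(A(9)))/(-1450 + 10350)) - 14416 = ((15364 + 11877) + (-3192 + (50 + (8 - ½*9))/(-64 + (8 - ½*9)))/(-1450 + 10350)) - 14416 = (27241 + (-3192 + (50 + (8 - 9/2))/(-64 + (8 - 9/2)))/8900) - 14416 = (27241 + (-3192 + (50 + 7/2)/(-64 + 7/2))*(1/8900)) - 14416 = (27241 + (-3192 + (107/2)/(-121/2))*(1/8900)) - 14416 = (27241 + (-3192 - 2/121*107/2)*(1/8900)) - 14416 = (27241 + (-3192 - 107/121)*(1/8900)) - 14416 = (27241 - 386339/121*1/8900) - 14416 = (27241 - 386339/1076900) - 14416 = 29335446561/1076900 - 14416 = 13810856161/1076900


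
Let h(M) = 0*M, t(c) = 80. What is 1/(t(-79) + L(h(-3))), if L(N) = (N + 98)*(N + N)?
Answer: 1/80 ≈ 0.012500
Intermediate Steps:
h(M) = 0
L(N) = 2*N*(98 + N) (L(N) = (98 + N)*(2*N) = 2*N*(98 + N))
1/(t(-79) + L(h(-3))) = 1/(80 + 2*0*(98 + 0)) = 1/(80 + 2*0*98) = 1/(80 + 0) = 1/80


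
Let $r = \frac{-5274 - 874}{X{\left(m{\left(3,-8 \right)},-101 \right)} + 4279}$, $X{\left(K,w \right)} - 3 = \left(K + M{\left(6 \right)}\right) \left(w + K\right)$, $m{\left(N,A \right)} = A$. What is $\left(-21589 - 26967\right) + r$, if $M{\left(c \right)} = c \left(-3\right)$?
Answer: $- \frac{86382661}{1779} \approx -48557.0$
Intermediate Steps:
$M{\left(c \right)} = - 3 c$
$X{\left(K,w \right)} = 3 + \left(-18 + K\right) \left(K + w\right)$ ($X{\left(K,w \right)} = 3 + \left(K - 18\right) \left(w + K\right) = 3 + \left(K - 18\right) \left(K + w\right) = 3 + \left(-18 + K\right) \left(K + w\right)$)
$r = - \frac{1537}{1779}$ ($r = \frac{-5274 - 874}{\left(3 + \left(-8\right)^{2} - -144 - -1818 - -808\right) + 4279} = - \frac{6148}{\left(3 + 64 + 144 + 1818 + 808\right) + 4279} = - \frac{6148}{2837 + 4279} = - \frac{6148}{7116} = \left(-6148\right) \frac{1}{7116} = - \frac{1537}{1779} \approx -0.86397$)
$\left(-21589 - 26967\right) + r = \left(-21589 - 26967\right) - \frac{1537}{1779} = -48556 - \frac{1537}{1779} = - \frac{86382661}{1779}$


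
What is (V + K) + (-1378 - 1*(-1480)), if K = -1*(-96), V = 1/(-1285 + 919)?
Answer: 72467/366 ≈ 198.00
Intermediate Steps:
V = -1/366 (V = 1/(-366) = -1/366 ≈ -0.0027322)
K = 96
(V + K) + (-1378 - 1*(-1480)) = (-1/366 + 96) + (-1378 - 1*(-1480)) = 35135/366 + (-1378 + 1480) = 35135/366 + 102 = 72467/366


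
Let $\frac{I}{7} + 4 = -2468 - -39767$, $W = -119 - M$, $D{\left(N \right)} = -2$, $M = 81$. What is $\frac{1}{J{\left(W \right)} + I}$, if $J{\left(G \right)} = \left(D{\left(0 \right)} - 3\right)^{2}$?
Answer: $\frac{1}{261090} \approx 3.8301 \cdot 10^{-6}$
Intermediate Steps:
$W = -200$ ($W = -119 - 81 = -200$)
$I = 261065$ ($I = -28 + 7 \left(-2468 - -39767\right) = -28 + 7 \left(-2468 + 39767\right) = -28 + 7 \cdot 37299 = -28 + 261093 = 261065$)
$J{\left(G \right)} = 25$ ($J{\left(G \right)} = \left(-2 - 3\right)^{2} = \left(-5\right)^{2} = 25$)
$\frac{1}{J{\left(W \right)} + I} = \frac{1}{25 + 261065} = \frac{1}{261090}$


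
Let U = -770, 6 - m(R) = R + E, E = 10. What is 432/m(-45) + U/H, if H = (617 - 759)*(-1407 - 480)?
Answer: 57862279/5493057 ≈ 10.534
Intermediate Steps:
m(R) = -4 - R (m(R) = 6 - (R + 10) = 6 - (10 + R) = 6 + (-10 - R) = -4 - R)
H = 267954 (H = -142*(-1887) = 267954)
432/m(-45) + U/H = 432/(-4 - 1*(-45)) - 770/267954 = 432/(-4 + 45) - 770*1/267954 = 432/41 - 385/133977 = 57862279/5493057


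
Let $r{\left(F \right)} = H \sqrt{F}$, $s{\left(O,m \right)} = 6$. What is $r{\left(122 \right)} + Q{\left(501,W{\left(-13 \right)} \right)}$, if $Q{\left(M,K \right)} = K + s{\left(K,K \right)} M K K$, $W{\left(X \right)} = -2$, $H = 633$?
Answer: $12022 + 633 \sqrt{122} \approx 19014.0$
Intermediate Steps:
$Q{\left(M,K \right)} = K + 6 M K^{2}$ ($Q{\left(M,K \right)} = K + 6 M K K = K + 6 K M K = K + 6 M K^{2}$)
$r{\left(F \right)} = 633 \sqrt{F}$
$r{\left(122 \right)} + Q{\left(501,W{\left(-13 \right)} \right)} = 633 \sqrt{122} - 2 \left(1 + 6 \left(-2\right) 501\right) = 633 \sqrt{122} - 2 \left(1 - 6012\right) = 633 \sqrt{122} - -12022 = 633 \sqrt{122} + 12022 = 12022 + 633 \sqrt{122}$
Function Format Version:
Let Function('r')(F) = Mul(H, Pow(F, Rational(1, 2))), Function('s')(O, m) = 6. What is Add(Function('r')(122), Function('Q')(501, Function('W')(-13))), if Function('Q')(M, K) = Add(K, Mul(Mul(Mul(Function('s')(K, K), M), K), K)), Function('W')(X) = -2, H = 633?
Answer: Add(12022, Mul(633, Pow(122, Rational(1, 2)))) ≈ 19014.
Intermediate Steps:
Function('Q')(M, K) = Add(K, Mul(6, M, Pow(K, 2))) (Function('Q')(M, K) = Add(K, Mul(Mul(Mul(6, M), K), K)) = Add(K, Mul(Mul(6, K, M), K)) = Add(K, Mul(6, M, Pow(K, 2))))
Function('r')(F) = Mul(633, Pow(F, Rational(1, 2)))
Add(Function('r')(122), Function('Q')(501, Function('W')(-13))) = Add(Mul(633, Pow(122, Rational(1, 2))), Mul(-2, Add(1, Mul(6, -2, 501)))) = Add(Mul(633, Pow(122, Rational(1, 2))), Mul(-2, Add(1, -6012))) = Add(Mul(633, Pow(122, Rational(1, 2))), Mul(-2, -6011)) = Add(Mul(633, Pow(122, Rational(1, 2))), 12022) = Add(12022, Mul(633, Pow(122, Rational(1, 2))))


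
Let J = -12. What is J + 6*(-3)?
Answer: -30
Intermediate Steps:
J + 6*(-3) = -12 + 6*(-3) = -12 - 18 = -30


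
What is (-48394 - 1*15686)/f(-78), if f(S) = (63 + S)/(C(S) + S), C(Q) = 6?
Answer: -307584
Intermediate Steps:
f(S) = (63 + S)/(6 + S)
(-48394 - 1*15686)/f(-78) = (-48394 - 1*15686)/(((63 - 78)/(6 - 78))) = (-48394 - 15686)/((-15/(-72))) = -64080/((-1/72*(-15))) = -64080/5/24 = -64080*24/5 = -307584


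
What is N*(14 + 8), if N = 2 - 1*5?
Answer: -66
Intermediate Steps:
N = -3 (N = 2 - 5 = -3)
N*(14 + 8) = -3*(14 + 8) = -3*22 = -66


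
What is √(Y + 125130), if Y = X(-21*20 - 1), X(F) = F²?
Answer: √302371 ≈ 549.88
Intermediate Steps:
Y = 177241 (Y = (-21*20 - 1)² = (-420 - 1)² = (-421)² = 177241)
√(Y + 125130) = √(177241 + 125130) = √302371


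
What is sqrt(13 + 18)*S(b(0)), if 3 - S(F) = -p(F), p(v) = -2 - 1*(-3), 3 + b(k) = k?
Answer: 4*sqrt(31) ≈ 22.271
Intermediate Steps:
b(k) = -3 + k
p(v) = 1 (p(v) = -2 + 3 = 1)
S(F) = 4 (S(F) = 3 - (-1) = 3 - 1*(-1) = 3 + 1 = 4)
sqrt(13 + 18)*S(b(0)) = sqrt(13 + 18)*4 = sqrt(31)*4 = 4*sqrt(31)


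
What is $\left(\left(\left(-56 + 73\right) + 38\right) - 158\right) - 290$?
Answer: $-393$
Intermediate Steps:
$\left(\left(\left(-56 + 73\right) + 38\right) - 158\right) - 290 = \left(\left(17 + 38\right) - 158\right) - 290 = \left(55 - 158\right) - 290 = -103 - 290 = -393$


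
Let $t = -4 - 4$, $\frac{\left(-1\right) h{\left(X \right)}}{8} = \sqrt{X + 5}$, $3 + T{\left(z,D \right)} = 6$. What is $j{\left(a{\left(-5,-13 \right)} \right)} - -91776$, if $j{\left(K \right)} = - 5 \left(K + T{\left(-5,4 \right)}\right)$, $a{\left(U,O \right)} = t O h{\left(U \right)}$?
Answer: $91761$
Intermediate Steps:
$T{\left(z,D \right)} = 3$ ($T{\left(z,D \right)} = -3 + 6 = 3$)
$h{\left(X \right)} = - 8 \sqrt{5 + X}$ ($h{\left(X \right)} = - 8 \sqrt{X + 5} = - 8 \sqrt{5 + X}$)
$t = -8$ ($t = -4 - 4 = -8$)
$a{\left(U,O \right)} = 64 O \sqrt{5 + U}$ ($a{\left(U,O \right)} = - 8 O \left(- 8 \sqrt{5 + U}\right) = 64 O \sqrt{5 + U}$)
$j{\left(K \right)} = -15 - 5 K$ ($j{\left(K \right)} = - 5 \left(K + 3\right) = - 5 \left(3 + K\right) = -15 - 5 K$)
$j{\left(a{\left(-5,-13 \right)} \right)} - -91776 = \left(-15 - 5 \cdot 64 \left(-13\right) \sqrt{5 - 5}\right) - -91776 = \left(-15 - 5 \cdot 64 \left(-13\right) \sqrt{0}\right) + 91776 = \left(-15 - 5 \cdot 64 \left(-13\right) 0\right) + 91776 = \left(-15 - 0\right) + 91776 = \left(-15 + 0\right) + 91776 = -15 + 91776 = 91761$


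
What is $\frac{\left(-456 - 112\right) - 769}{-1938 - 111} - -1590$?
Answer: $\frac{3259247}{2049} \approx 1590.7$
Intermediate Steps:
$\frac{\left(-456 - 112\right) - 769}{-1938 - 111} - -1590 = \frac{\left(-456 - 112\right) - 769}{-2049} + 1590 = \left(-568 - 769\right) \left(- \frac{1}{2049}\right) + 1590 = \left(-1337\right) \left(- \frac{1}{2049}\right) + 1590 = \frac{1337}{2049} + 1590 = \frac{3259247}{2049}$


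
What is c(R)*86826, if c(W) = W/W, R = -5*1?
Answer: 86826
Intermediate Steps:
R = -5
c(W) = 1
c(R)*86826 = 1*86826 = 86826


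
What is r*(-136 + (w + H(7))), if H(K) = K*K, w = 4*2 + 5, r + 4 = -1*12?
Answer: 1184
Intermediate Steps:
r = -16 (r = -4 - 1*12 = -4 - 12 = -16)
w = 13 (w = 8 + 5 = 13)
H(K) = K²
r*(-136 + (w + H(7))) = -16*(-136 + (13 + 7²)) = -16*(-136 + (13 + 49)) = -16*(-136 + 62) = -16*(-74) = 1184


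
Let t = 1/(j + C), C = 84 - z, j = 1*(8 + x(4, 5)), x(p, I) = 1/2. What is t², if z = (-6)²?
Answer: 4/12769 ≈ 0.00031326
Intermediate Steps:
x(p, I) = ½
z = 36
j = 17/2 (j = 1*(8 + ½) = 1*(17/2) = 17/2 ≈ 8.5000)
C = 48 (C = 84 - 1*36 = 84 - 36 = 48)
t = 2/113 (t = 1/(17/2 + 48) = 1/(113/2) = 2/113 ≈ 0.017699)
t² = (2/113)² = 4/12769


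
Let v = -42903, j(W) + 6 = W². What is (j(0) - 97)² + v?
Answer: -32294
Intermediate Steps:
j(W) = -6 + W²
(j(0) - 97)² + v = ((-6 + 0²) - 97)² - 42903 = ((-6 + 0) - 97)² - 42903 = (-6 - 97)² - 42903 = (-103)² - 42903 = 10609 - 42903 = -32294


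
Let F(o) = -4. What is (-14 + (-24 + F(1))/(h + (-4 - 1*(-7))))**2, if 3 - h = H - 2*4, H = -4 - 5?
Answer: 122500/529 ≈ 231.57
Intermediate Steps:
H = -9
h = 20 (h = 3 - (-9 - 2*4) = 3 - (-9 - 8) = 3 - 1*(-17) = 3 + 17 = 20)
(-14 + (-24 + F(1))/(h + (-4 - 1*(-7))))**2 = (-14 + (-24 - 4)/(20 + (-4 - 1*(-7))))**2 = (-14 - 28/(20 + (-4 + 7)))**2 = (-14 - 28/(20 + 3))**2 = (-14 - 28/23)**2 = (-350/23)**2 = 122500/529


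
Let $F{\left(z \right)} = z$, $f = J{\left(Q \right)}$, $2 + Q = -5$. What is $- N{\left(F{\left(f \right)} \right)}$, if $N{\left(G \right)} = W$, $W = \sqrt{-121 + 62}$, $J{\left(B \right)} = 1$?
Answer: $- i \sqrt{59} \approx - 7.6811 i$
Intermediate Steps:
$Q = -7$ ($Q = -2 - 5 = -7$)
$f = 1$
$W = i \sqrt{59}$ ($W = \sqrt{-59} = i \sqrt{59} \approx 7.6811 i$)
$N{\left(G \right)} = i \sqrt{59}$
$- N{\left(F{\left(f \right)} \right)} = - i \sqrt{59}$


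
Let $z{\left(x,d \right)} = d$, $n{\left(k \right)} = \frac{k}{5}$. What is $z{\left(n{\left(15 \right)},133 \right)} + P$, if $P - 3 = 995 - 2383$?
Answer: $-1252$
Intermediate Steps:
$n{\left(k \right)} = \frac{k}{5}$ ($n{\left(k \right)} = k \frac{1}{5} = \frac{k}{5}$)
$P = -1385$ ($P = 3 + \left(995 - 2383\right) = 3 - 1388 = -1385$)
$z{\left(n{\left(15 \right)},133 \right)} + P = 133 - 1385 = -1252$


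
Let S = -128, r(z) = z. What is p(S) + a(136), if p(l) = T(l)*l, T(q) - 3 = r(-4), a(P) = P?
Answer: 264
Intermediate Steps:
T(q) = -1 (T(q) = 3 - 4 = -1)
p(l) = -l
p(S) + a(136) = -1*(-128) + 136 = 128 + 136 = 264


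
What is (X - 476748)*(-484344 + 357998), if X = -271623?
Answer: 94553682366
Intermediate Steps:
(X - 476748)*(-484344 + 357998) = (-271623 - 476748)*(-484344 + 357998) = -748371*(-126346) = 94553682366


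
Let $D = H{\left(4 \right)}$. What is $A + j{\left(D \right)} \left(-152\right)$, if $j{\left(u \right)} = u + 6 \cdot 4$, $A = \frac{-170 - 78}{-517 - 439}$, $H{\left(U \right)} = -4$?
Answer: $- \frac{726498}{239} \approx -3039.7$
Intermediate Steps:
$D = -4$
$A = \frac{62}{239}$ ($A = - \frac{248}{-956} = \left(-248\right) \left(- \frac{1}{956}\right) = \frac{62}{239} \approx 0.25941$)
$j{\left(u \right)} = 24 + u$ ($j{\left(u \right)} = u + 24 = 24 + u$)
$A + j{\left(D \right)} \left(-152\right) = \frac{62}{239} + \left(24 - 4\right) \left(-152\right) = \frac{62}{239} + 20 \left(-152\right) = \frac{62}{239} - 3040 = - \frac{726498}{239}$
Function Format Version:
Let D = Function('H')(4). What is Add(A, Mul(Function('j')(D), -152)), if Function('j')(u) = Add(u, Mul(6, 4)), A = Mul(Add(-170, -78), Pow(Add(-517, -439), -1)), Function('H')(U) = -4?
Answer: Rational(-726498, 239) ≈ -3039.7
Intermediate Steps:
D = -4
A = Rational(62, 239) (A = Mul(-248, Pow(-956, -1)) = Mul(-248, Rational(-1, 956)) = Rational(62, 239) ≈ 0.25941)
Function('j')(u) = Add(24, u) (Function('j')(u) = Add(u, 24) = Add(24, u))
Add(A, Mul(Function('j')(D), -152)) = Add(Rational(62, 239), Mul(Add(24, -4), -152)) = Add(Rational(62, 239), Mul(20, -152)) = Add(Rational(62, 239), -3040) = Rational(-726498, 239)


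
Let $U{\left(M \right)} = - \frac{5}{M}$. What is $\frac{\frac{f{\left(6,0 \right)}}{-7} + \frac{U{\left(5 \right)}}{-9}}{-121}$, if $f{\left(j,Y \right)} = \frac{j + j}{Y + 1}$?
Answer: $\frac{101}{7623} \approx 0.013249$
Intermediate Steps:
$f{\left(j,Y \right)} = \frac{2 j}{1 + Y}$
$\frac{\frac{f{\left(6,0 \right)}}{-7} + \frac{U{\left(5 \right)}}{-9}}{-121} = \frac{\frac{2 \cdot 6 \frac{1}{1 + 0}}{-7} + \frac{\left(-5\right) \frac{1}{5}}{-9}}{-121} = - \frac{2 \cdot 6 \cdot 1^{-1} \left(- \frac{1}{7}\right) + \left(-5\right) \frac{1}{5} \left(- \frac{1}{9}\right)}{121} = - \frac{2 \cdot 6 \cdot 1 \left(- \frac{1}{7}\right) - - \frac{1}{9}}{121} = - \frac{12 \left(- \frac{1}{7}\right) + \frac{1}{9}}{121} = - \frac{- \frac{12}{7} + \frac{1}{9}}{121} = \left(- \frac{1}{121}\right) \left(- \frac{101}{63}\right) = \frac{101}{7623}$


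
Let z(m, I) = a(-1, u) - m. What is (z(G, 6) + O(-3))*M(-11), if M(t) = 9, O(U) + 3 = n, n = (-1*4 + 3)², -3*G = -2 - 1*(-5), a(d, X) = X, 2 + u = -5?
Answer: -72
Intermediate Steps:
u = -7 (u = -2 - 5 = -7)
G = -1 (G = -(-2 - 1*(-5))/3 = -(-2 + 5)/3 = -⅓*3 = -1)
n = 1 (n = (-4 + 3)² = (-1)² = 1)
O(U) = -2 (O(U) = -3 + 1 = -2)
z(m, I) = -7 - m
(z(G, 6) + O(-3))*M(-11) = ((-7 - 1*(-1)) - 2)*9 = ((-7 + 1) - 2)*9 = (-6 - 2)*9 = -8*9 = -72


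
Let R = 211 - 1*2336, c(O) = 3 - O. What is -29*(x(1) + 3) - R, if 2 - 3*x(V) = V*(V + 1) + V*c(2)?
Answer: 6143/3 ≈ 2047.7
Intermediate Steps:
R = -2125 (R = 211 - 2336 = -2125)
x(V) = 2/3 - V/3 - V*(1 + V)/3 (x(V) = 2/3 - (V*(V + 1) + V*(3 - 1*2))/3 = 2/3 - (V*(1 + V) + V*(3 - 2))/3 = 2/3 - (V*(1 + V) + V*1)/3 = 2/3 - (V*(1 + V) + V)/3 = 2/3 - (V + V*(1 + V))/3 = 2/3 + (-V/3 - V*(1 + V)/3) = 2/3 - V/3 - V*(1 + V)/3)
-29*(x(1) + 3) - R = -29*((2/3 - 2/3*1 - 1/3*1**2) + 3) - 1*(-2125) = -29*((2/3 - 2/3 - 1/3*1) + 3) + 2125 = -29*((2/3 - 2/3 - 1/3) + 3) + 2125 = -29*(-1/3 + 3) + 2125 = -29*8/3 + 2125 = -232/3 + 2125 = 6143/3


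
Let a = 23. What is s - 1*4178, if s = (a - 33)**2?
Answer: -4078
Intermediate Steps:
s = 100 (s = (23 - 33)**2 = (-10)**2 = 100)
s - 1*4178 = 100 - 1*4178 = 100 - 4178 = -4078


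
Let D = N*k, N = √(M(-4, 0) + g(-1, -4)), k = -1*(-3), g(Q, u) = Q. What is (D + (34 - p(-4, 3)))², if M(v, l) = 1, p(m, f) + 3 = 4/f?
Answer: 11449/9 ≈ 1272.1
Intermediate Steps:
p(m, f) = -3 + 4/f
k = 3
N = 0 (N = √(1 - 1) = √0 = 0)
D = 0 (D = 0*3 = 0)
(D + (34 - p(-4, 3)))² = (0 + (34 - (-3 + 4/3)))² = (0 + (34 - 1*(-5/3)))² = (0 + (34 + 5/3))² = (0 + 107/3)² = (107/3)² = 11449/9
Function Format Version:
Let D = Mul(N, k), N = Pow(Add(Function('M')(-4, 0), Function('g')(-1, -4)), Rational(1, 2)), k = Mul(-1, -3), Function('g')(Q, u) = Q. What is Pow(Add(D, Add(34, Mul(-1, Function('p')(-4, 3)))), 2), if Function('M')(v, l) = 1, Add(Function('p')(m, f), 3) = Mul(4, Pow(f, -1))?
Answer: Rational(11449, 9) ≈ 1272.1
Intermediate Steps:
Function('p')(m, f) = Add(-3, Mul(4, Pow(f, -1)))
k = 3
N = 0 (N = Pow(Add(1, -1), Rational(1, 2)) = Pow(0, Rational(1, 2)) = 0)
D = 0 (D = Mul(0, 3) = 0)
Pow(Add(D, Add(34, Mul(-1, Function('p')(-4, 3)))), 2) = Pow(Add(0, Add(34, Mul(-1, Add(-3, Mul(4, Pow(3, -1)))))), 2) = Pow(Add(0, Add(34, Mul(-1, Add(-3, Mul(4, Rational(1, 3)))))), 2) = Pow(Add(0, Add(34, Mul(-1, Add(-3, Rational(4, 3))))), 2) = Pow(Add(0, Add(34, Mul(-1, Rational(-5, 3)))), 2) = Pow(Add(0, Add(34, Rational(5, 3))), 2) = Pow(Add(0, Rational(107, 3)), 2) = Pow(Rational(107, 3), 2) = Rational(11449, 9)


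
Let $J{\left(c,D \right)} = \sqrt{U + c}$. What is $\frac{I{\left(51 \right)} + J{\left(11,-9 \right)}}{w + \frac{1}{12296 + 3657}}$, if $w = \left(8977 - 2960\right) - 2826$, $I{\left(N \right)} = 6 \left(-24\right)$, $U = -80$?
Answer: $- \frac{287154}{6363253} + \frac{15953 i \sqrt{69}}{50906024} \approx -0.045127 + 0.0026031 i$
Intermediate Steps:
$I{\left(N \right)} = -144$
$w = 3191$ ($w = 6017 - 2826 = 3191$)
$J{\left(c,D \right)} = \sqrt{-80 + c}$
$\frac{I{\left(51 \right)} + J{\left(11,-9 \right)}}{w + \frac{1}{12296 + 3657}} = \frac{-144 + \sqrt{-80 + 11}}{3191 + \frac{1}{12296 + 3657}} = \frac{-144 + \sqrt{-69}}{3191 + \frac{1}{15953}} = \frac{-144 + i \sqrt{69}}{3191 + \frac{1}{15953}} = \frac{-144 + i \sqrt{69}}{\frac{50906024}{15953}} = \left(-144 + i \sqrt{69}\right) \frac{15953}{50906024} = - \frac{287154}{6363253} + \frac{15953 i \sqrt{69}}{50906024}$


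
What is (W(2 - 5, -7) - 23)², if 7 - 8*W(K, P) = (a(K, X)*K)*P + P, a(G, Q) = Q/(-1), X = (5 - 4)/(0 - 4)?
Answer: 491401/1024 ≈ 479.88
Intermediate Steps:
X = -¼ (X = 1/(-4) = 1*(-¼) = -¼ ≈ -0.25000)
a(G, Q) = -Q (a(G, Q) = Q*(-1) = -Q)
W(K, P) = 7/8 - P/8 - K*P/32 (W(K, P) = 7/8 - (((-1*(-¼))*K)*P + P)/8 = 7/8 - ((K/4)*P + P)/8 = 7/8 - (K*P/4 + P)/8 = 7/8 - (P + K*P/4)/8 = 7/8 + (-P/8 - K*P/32) = 7/8 - P/8 - K*P/32)
(W(2 - 5, -7) - 23)² = ((7/8 - ⅛*(-7) - 1/32*(2 - 5)*(-7)) - 23)² = ((7/8 + 7/8 - 1/32*(-3)*(-7)) - 23)² = ((7/8 + 7/8 - 21/32) - 23)² = (35/32 - 23)² = (-701/32)² = 491401/1024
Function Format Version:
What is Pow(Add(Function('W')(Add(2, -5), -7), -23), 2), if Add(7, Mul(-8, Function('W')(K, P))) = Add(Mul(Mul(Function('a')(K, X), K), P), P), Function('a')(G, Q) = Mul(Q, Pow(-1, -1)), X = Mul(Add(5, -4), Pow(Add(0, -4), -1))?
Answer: Rational(491401, 1024) ≈ 479.88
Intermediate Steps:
X = Rational(-1, 4) (X = Mul(1, Pow(-4, -1)) = Mul(1, Rational(-1, 4)) = Rational(-1, 4) ≈ -0.25000)
Function('a')(G, Q) = Mul(-1, Q) (Function('a')(G, Q) = Mul(Q, -1) = Mul(-1, Q))
Function('W')(K, P) = Add(Rational(7, 8), Mul(Rational(-1, 8), P), Mul(Rational(-1, 32), K, P)) (Function('W')(K, P) = Add(Rational(7, 8), Mul(Rational(-1, 8), Add(Mul(Mul(Mul(-1, Rational(-1, 4)), K), P), P))) = Add(Rational(7, 8), Mul(Rational(-1, 8), Add(Mul(Mul(Rational(1, 4), K), P), P))) = Add(Rational(7, 8), Mul(Rational(-1, 8), Add(Mul(Rational(1, 4), K, P), P))) = Add(Rational(7, 8), Mul(Rational(-1, 8), Add(P, Mul(Rational(1, 4), K, P)))) = Add(Rational(7, 8), Add(Mul(Rational(-1, 8), P), Mul(Rational(-1, 32), K, P))) = Add(Rational(7, 8), Mul(Rational(-1, 8), P), Mul(Rational(-1, 32), K, P)))
Pow(Add(Function('W')(Add(2, -5), -7), -23), 2) = Pow(Add(Add(Rational(7, 8), Mul(Rational(-1, 8), -7), Mul(Rational(-1, 32), Add(2, -5), -7)), -23), 2) = Pow(Add(Add(Rational(7, 8), Rational(7, 8), Mul(Rational(-1, 32), -3, -7)), -23), 2) = Pow(Add(Add(Rational(7, 8), Rational(7, 8), Rational(-21, 32)), -23), 2) = Pow(Add(Rational(35, 32), -23), 2) = Pow(Rational(-701, 32), 2) = Rational(491401, 1024)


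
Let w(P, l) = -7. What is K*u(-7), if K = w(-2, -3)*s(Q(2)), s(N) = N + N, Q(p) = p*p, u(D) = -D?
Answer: -392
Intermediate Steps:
Q(p) = p²
s(N) = 2*N
K = -56 (K = -14*2² = -14*4 = -7*8 = -56)
K*u(-7) = -(-56)*(-7) = -56*7 = -392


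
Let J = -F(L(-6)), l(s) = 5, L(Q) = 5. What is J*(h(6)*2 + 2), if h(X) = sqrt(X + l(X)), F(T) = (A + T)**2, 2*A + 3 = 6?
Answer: -169/2 - 169*sqrt(11)/2 ≈ -364.75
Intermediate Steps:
A = 3/2 (A = -3/2 + (1/2)*6 = -3/2 + 3 = 3/2 ≈ 1.5000)
F(T) = (3/2 + T)**2
h(X) = sqrt(5 + X) (h(X) = sqrt(X + 5) = sqrt(5 + X))
J = -169/4 (J = -(3 + 2*5)**2/4 = -(3 + 10)**2/4 = -13**2/4 = -169/4 ≈ -42.250)
J*(h(6)*2 + 2) = -169*(sqrt(5 + 6)*2 + 2)/4 = -169*(sqrt(11)*2 + 2)/4 = -169*(2*sqrt(11) + 2)/4 = -169*(2 + 2*sqrt(11))/4 = -169/2 - 169*sqrt(11)/2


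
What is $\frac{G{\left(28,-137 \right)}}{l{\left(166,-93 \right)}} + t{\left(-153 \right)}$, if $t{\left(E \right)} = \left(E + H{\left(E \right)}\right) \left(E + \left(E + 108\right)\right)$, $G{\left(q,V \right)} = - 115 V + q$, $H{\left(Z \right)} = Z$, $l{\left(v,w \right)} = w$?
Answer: $\frac{1872967}{31} \approx 60418.0$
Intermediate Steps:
$G{\left(q,V \right)} = q - 115 V$
$t{\left(E \right)} = 2 E \left(108 + 2 E\right)$ ($t{\left(E \right)} = \left(E + E\right) \left(E + \left(E + 108\right)\right) = 2 E \left(E + \left(108 + E\right)\right) = 2 E \left(108 + 2 E\right)$)
$\frac{G{\left(28,-137 \right)}}{l{\left(166,-93 \right)}} + t{\left(-153 \right)} = \frac{28 - -15755}{-93} + 4 \left(-153\right) \left(54 - 153\right) = \left(28 + 15755\right) \left(- \frac{1}{93}\right) + 4 \left(-153\right) \left(-99\right) = 15783 \left(- \frac{1}{93}\right) + 60588 = - \frac{5261}{31} + 60588 = \frac{1872967}{31}$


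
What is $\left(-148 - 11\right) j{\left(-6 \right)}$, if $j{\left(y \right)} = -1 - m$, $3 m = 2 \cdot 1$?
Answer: $265$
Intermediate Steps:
$m = \frac{2}{3}$ ($m = \frac{2 \cdot 1}{3} = \frac{1}{3} \cdot 2 = \frac{2}{3} \approx 0.66667$)
$j{\left(y \right)} = - \frac{5}{3}$ ($j{\left(y \right)} = -1 - \frac{2}{3} = - \frac{5}{3}$)
$\left(-148 - 11\right) j{\left(-6 \right)} = \left(-148 - 11\right) \left(- \frac{5}{3}\right) = \left(-159\right) \left(- \frac{5}{3}\right) = 265$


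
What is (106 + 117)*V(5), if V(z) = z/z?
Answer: 223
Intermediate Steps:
V(z) = 1
(106 + 117)*V(5) = (106 + 117)*1 = 223*1 = 223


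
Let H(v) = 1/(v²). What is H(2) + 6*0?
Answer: ¼ ≈ 0.25000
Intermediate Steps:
H(v) = v⁻²
H(2) + 6*0 = 2⁻² + 6*0 = ¼ + 0 = ¼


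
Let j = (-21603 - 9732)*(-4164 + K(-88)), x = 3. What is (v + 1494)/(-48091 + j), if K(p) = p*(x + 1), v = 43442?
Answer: 44936/141460769 ≈ 0.00031766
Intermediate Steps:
K(p) = 4*p (K(p) = p*(3 + 1) = p*4 = 4*p)
j = 141508860 (j = (-21603 - 9732)*(-4164 + 4*(-88)) = -31335*(-4164 - 352) = -31335*(-4516) = 141508860)
(v + 1494)/(-48091 + j) = (43442 + 1494)/(-48091 + 141508860) = 44936/141460769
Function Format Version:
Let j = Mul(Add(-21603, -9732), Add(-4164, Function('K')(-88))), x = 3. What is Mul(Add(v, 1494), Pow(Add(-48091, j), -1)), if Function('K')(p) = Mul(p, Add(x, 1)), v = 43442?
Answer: Rational(44936, 141460769) ≈ 0.00031766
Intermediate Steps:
Function('K')(p) = Mul(4, p) (Function('K')(p) = Mul(p, Add(3, 1)) = Mul(p, 4) = Mul(4, p))
j = 141508860 (j = Mul(Add(-21603, -9732), Add(-4164, Mul(4, -88))) = Mul(-31335, Add(-4164, -352)) = Mul(-31335, -4516) = 141508860)
Mul(Add(v, 1494), Pow(Add(-48091, j), -1)) = Mul(Add(43442, 1494), Pow(Add(-48091, 141508860), -1)) = Mul(44936, Pow(141460769, -1)) = Mul(44936, Rational(1, 141460769)) = Rational(44936, 141460769)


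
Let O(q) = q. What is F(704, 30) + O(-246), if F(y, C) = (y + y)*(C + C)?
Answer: 84234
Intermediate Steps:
F(y, C) = 4*C*y (F(y, C) = (2*y)*(2*C) = 4*C*y)
F(704, 30) + O(-246) = 4*30*704 - 246 = 84480 - 246 = 84234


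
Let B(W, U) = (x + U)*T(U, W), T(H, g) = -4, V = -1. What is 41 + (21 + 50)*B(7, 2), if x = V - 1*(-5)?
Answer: -1663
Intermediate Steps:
x = 4 (x = -1 - 1*(-5) = -1 + 5 = 4)
B(W, U) = -16 - 4*U (B(W, U) = (4 + U)*(-4) = -16 - 4*U)
41 + (21 + 50)*B(7, 2) = 41 + (21 + 50)*(-16 - 4*2) = 41 + 71*(-16 - 8) = 41 + 71*(-24) = 41 - 1704 = -1663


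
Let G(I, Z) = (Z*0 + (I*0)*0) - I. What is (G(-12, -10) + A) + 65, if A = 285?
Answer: 362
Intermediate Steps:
G(I, Z) = -I (G(I, Z) = (0 + 0*0) - I = (0 + 0) - I = 0 - I = -I)
(G(-12, -10) + A) + 65 = (-1*(-12) + 285) + 65 = (12 + 285) + 65 = 297 + 65 = 362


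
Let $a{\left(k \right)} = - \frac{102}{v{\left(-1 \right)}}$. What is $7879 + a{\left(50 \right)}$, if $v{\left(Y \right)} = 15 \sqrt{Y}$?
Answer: $7879 + \frac{34 i}{5} \approx 7879.0 + 6.8 i$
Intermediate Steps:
$a{\left(k \right)} = \frac{34 i}{5}$ ($a{\left(k \right)} = - \frac{102}{15 \sqrt{-1}} = - \frac{102}{15 i} = - 102 \left(- \frac{i}{15}\right) = \frac{34 i}{5}$)
$7879 + a{\left(50 \right)} = 7879 + \frac{34 i}{5}$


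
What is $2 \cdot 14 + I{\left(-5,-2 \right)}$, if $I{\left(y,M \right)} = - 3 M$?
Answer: $34$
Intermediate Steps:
$2 \cdot 14 + I{\left(-5,-2 \right)} = 2 \cdot 14 - -6 = 28 + 6 = 34$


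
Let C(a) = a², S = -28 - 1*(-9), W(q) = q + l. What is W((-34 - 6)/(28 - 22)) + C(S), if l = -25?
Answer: 988/3 ≈ 329.33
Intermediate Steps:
W(q) = -25 + q (W(q) = q - 25 = -25 + q)
S = -19 (S = -28 + 9 = -19)
W((-34 - 6)/(28 - 22)) + C(S) = (-25 + (-34 - 6)/(28 - 22)) + (-19)² = (-25 - 40/6) + 361 = (-25 - 40*⅙) + 361 = (-25 - 20/3) + 361 = -95/3 + 361 = 988/3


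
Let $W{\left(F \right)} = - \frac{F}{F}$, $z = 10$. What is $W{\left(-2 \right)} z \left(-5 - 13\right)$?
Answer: $180$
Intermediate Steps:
$W{\left(F \right)} = -1$ ($W{\left(F \right)} = \left(-1\right) 1 = -1$)
$W{\left(-2 \right)} z \left(-5 - 13\right) = \left(-1\right) 10 \left(-5 - 13\right) = - 10 \left(-5 - 13\right) = \left(-10\right) \left(-18\right) = 180$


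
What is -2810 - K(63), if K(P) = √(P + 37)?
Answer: -2820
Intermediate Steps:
K(P) = √(37 + P)
-2810 - K(63) = -2810 - √(37 + 63) = -2810 - √100 = -2810 - 1*10 = -2810 - 10 = -2820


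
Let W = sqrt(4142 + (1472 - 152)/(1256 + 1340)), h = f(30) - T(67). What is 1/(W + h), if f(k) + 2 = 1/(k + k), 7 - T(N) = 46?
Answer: -7862340/588831181 + 7200*sqrt(3605018)/588831181 ≈ 0.0098640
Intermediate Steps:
T(N) = -39 (T(N) = 7 - 1*46 = 7 - 46 = -39)
f(k) = -2 + 1/(2*k) (f(k) = -2 + 1/(k + k) = -2 + 1/(2*k))
h = 2221/60 (h = (-2 + (1/2)/30) - 1*(-39) = (-2 + (1/2)*(1/30)) + 39 = (-2 + 1/60) + 39 = -119/60 + 39 = 2221/60 ≈ 37.017)
W = 2*sqrt(3605018)/59 (W = sqrt(4142 + 1320/2596) = sqrt(4142 + 1320*(1/2596)) = sqrt(4142 + 30/59) = sqrt(244408/59) = 2*sqrt(3605018)/59 ≈ 64.362)
1/(W + h) = 1/(2*sqrt(3605018)/59 + 2221/60) = 1/(2221/60 + 2*sqrt(3605018)/59)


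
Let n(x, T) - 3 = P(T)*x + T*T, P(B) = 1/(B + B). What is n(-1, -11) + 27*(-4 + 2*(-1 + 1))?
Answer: 353/22 ≈ 16.045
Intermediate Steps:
P(B) = 1/(2*B)
n(x, T) = 3 + T² + x/(2*T) (n(x, T) = 3 + ((1/(2*T))*x + T*T) = 3 + (x/(2*T) + T²) = 3 + (T² + x/(2*T)) = 3 + T² + x/(2*T))
n(-1, -11) + 27*(-4 + 2*(-1 + 1)) = (3 + (-11)² + (½)*(-1)/(-11)) + 27*(-4 + 2*(-1 + 1)) = (3 + 121 + (½)*(-1)*(-1/11)) + 27*(-4 + 2*0) = (3 + 121 + 1/22) + 27*(-4 + 0) = 2729/22 + 27*(-4) = 2729/22 - 108 = 353/22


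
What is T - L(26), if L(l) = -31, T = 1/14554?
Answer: 451175/14554 ≈ 31.000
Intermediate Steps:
T = 1/14554 ≈ 6.8710e-5
T - L(26) = 1/14554 - 1*(-31) = 1/14554 + 31 = 451175/14554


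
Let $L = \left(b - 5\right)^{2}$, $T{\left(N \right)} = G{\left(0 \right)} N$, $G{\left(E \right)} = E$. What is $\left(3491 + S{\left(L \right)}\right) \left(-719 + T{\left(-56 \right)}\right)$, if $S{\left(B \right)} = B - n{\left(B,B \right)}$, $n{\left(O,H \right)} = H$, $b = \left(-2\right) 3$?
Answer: $-2510029$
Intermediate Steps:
$b = -6$
$T{\left(N \right)} = 0$ ($T{\left(N \right)} = 0 N = 0$)
$L = 121$ ($L = \left(-6 - 5\right)^{2} = \left(-11\right)^{2} = 121$)
$S{\left(B \right)} = 0$ ($S{\left(B \right)} = B - B = 0$)
$\left(3491 + S{\left(L \right)}\right) \left(-719 + T{\left(-56 \right)}\right) = \left(3491 + 0\right) \left(-719 + 0\right) = 3491 \left(-719\right) = -2510029$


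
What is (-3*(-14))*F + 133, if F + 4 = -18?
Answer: -791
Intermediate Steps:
F = -22 (F = -4 - 18 = -22)
(-3*(-14))*F + 133 = -3*(-14)*(-22) + 133 = 42*(-22) + 133 = -924 + 133 = -791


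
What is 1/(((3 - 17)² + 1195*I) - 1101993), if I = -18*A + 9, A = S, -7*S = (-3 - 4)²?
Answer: -1/940472 ≈ -1.0633e-6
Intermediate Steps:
S = -7 (S = -(-3 - 4)²/7 = -⅐*(-7)² = -⅐*49 = -7)
A = -7
I = 135 (I = -18*(-7) + 9 = 126 + 9 = 135)
1/(((3 - 17)² + 1195*I) - 1101993) = 1/(((3 - 17)² + 1195*135) - 1101993) = 1/(((-14)² + 161325) - 1101993) = 1/((196 + 161325) - 1101993) = 1/(161521 - 1101993) = 1/(-940472) = -1/940472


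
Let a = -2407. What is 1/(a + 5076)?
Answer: 1/2669 ≈ 0.00037467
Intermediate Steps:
1/(a + 5076) = 1/(-2407 + 5076) = 1/2669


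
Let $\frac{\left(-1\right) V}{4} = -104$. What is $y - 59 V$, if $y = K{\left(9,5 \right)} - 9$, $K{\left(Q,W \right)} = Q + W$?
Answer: $-24539$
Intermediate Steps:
$V = 416$ ($V = \left(-4\right) \left(-104\right) = 416$)
$y = 5$ ($y = \left(9 + 5\right) - 9 = 14 - 9 = 5$)
$y - 59 V = 5 - 24544 = -24539$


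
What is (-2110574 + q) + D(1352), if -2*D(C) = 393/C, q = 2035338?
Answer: -203438537/2704 ≈ -75236.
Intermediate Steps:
D(C) = -393/(2*C)
(-2110574 + q) + D(1352) = (-2110574 + 2035338) - 393/2/1352 = -75236 - 393/2*1/1352 = -75236 - 393/2704 = -203438537/2704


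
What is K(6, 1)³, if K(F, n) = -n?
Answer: -1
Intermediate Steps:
K(6, 1)³ = (-1*1)³ = (-1)³ = -1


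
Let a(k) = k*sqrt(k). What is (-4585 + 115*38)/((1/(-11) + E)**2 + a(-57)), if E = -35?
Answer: -3876130940/24911218729 - 179425455*I*sqrt(57)/24911218729 ≈ -0.1556 - 0.054378*I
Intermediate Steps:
a(k) = k**(3/2)
(-4585 + 115*38)/((1/(-11) + E)**2 + a(-57)) = (-4585 + 115*38)/((1/(-11) - 35)**2 + (-57)**(3/2)) = (-4585 + 4370)/((-1/11 - 35)**2 - 57*I*sqrt(57)) = -215/((-386/11)**2 - 57*I*sqrt(57)) = -215/(148996/121 - 57*I*sqrt(57))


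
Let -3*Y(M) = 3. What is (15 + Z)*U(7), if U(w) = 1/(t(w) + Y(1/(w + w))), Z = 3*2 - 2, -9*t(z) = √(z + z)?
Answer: -1539/67 + 171*√14/67 ≈ -13.421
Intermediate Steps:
Y(M) = -1 (Y(M) = -⅓*3 = -1)
t(z) = -√2*√z/9 (t(z) = -√(z + z)/9 = -√2*√z/9)
Z = 4 (Z = 6 - 2 = 4)
U(w) = 1/(-1 - √2*√w/9) (U(w) = 1/(-√2*√w/9 - 1) = 1/(-1 - √2*√w/9))
(15 + Z)*U(7) = (15 + 4)*(-9/(9 + √2*√7)) = 19*(-9/(9 + √14)) = -171/(9 + √14)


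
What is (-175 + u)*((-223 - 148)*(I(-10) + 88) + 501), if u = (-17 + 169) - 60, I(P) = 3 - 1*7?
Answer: 2545029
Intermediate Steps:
I(P) = -4 (I(P) = 3 - 7 = -4)
u = 92 (u = 152 - 60 = 92)
(-175 + u)*((-223 - 148)*(I(-10) + 88) + 501) = (-175 + 92)*((-223 - 148)*(-4 + 88) + 501) = -83*(-371*84 + 501) = -83*(-31164 + 501) = -83*(-30663) = 2545029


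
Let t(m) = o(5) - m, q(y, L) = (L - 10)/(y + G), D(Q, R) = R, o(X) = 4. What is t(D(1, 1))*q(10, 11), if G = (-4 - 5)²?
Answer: 3/91 ≈ 0.032967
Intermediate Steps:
G = 81 (G = (-9)² = 81)
q(y, L) = (-10 + L)/(81 + y) (q(y, L) = (L - 10)/(y + 81) = (-10 + L)/(81 + y))
t(m) = 4 - m
t(D(1, 1))*q(10, 11) = (4 - 1*1)*((-10 + 11)/(81 + 10)) = (4 - 1)*(1/91) = 3*((1/91)*1) = 3*(1/91) = 3/91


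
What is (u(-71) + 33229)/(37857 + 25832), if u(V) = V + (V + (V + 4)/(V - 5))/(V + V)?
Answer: 357846465/687331688 ≈ 0.52063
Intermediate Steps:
u(V) = V + (V + (4 + V)/(-5 + V))/(2*V) (u(V) = V + (V + (4 + V)/(-5 + V))/((2*V)) = V + (V + (4 + V)/(-5 + V))*(1/(2*V)) = V + (V + (4 + V)/(-5 + V))/(2*V))
(u(-71) + 33229)/(37857 + 25832) = ((2 + (-71)³ - 2*(-71) - 9/2*(-71)²)/((-71)*(-5 - 71)) + 33229)/(37857 + 25832) = (-1/71*(2 - 357911 + 142 - 9/2*5041)/(-76) + 33229)/63689 = (-1/71*(-1/76)*(2 - 357911 + 142 - 45369/2) + 33229)*(1/63689) = (-1/71*(-1/76)*(-760903/2) + 33229)*(1/63689) = (-760903/10792 + 33229)*(1/63689) = (357846465/10792)*(1/63689) = 357846465/687331688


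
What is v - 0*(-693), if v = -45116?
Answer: -45116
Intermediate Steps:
v - 0*(-693) = -45116 - 0*(-693) = -45116 - 1*0 = -45116 + 0 = -45116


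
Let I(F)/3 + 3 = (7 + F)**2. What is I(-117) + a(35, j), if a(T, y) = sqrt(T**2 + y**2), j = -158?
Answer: 36291 + sqrt(26189) ≈ 36453.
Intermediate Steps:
I(F) = -9 + 3*(7 + F)**2
I(-117) + a(35, j) = (-9 + 3*(7 - 117)**2) + sqrt(35**2 + (-158)**2) = (-9 + 3*(-110)**2) + sqrt(1225 + 24964) = (-9 + 3*12100) + sqrt(26189) = (-9 + 36300) + sqrt(26189) = 36291 + sqrt(26189)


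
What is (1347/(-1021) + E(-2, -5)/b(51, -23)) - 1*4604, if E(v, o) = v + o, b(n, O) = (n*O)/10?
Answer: -5515410893/1197633 ≈ -4605.3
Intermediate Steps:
b(n, O) = O*n/10 (b(n, O) = (O*n)*(1/10) = O*n/10)
E(v, o) = o + v
(1347/(-1021) + E(-2, -5)/b(51, -23)) - 1*4604 = (1347/(-1021) + (-5 - 2)/(((1/10)*(-23)*51))) - 1*4604 = (1347*(-1/1021) - 7/(-1173/10)) - 4604 = (-1347/1021 - 7*(-10/1173)) - 4604 = (-1347/1021 + 70/1173) - 4604 = -1508561/1197633 - 4604 = -5515410893/1197633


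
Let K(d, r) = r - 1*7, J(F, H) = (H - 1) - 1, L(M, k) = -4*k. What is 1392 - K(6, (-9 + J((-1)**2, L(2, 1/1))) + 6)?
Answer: 1408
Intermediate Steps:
J(F, H) = -2 + H (J(F, H) = (-1 + H) - 1 = -2 + H)
K(d, r) = -7 + r (K(d, r) = r - 7 = -7 + r)
1392 - K(6, (-9 + J((-1)**2, L(2, 1/1))) + 6) = 1392 - (-7 + ((-9 + (-2 - 4/1)) + 6)) = 1392 - (-7 + ((-9 + (-2 - 4*1)) + 6)) = 1392 - (-7 + ((-9 + (-2 - 4)) + 6)) = 1392 - (-7 + ((-9 - 6) + 6)) = 1392 - (-7 + (-15 + 6)) = 1392 - (-7 - 9) = 1392 - 1*(-16) = 1392 + 16 = 1408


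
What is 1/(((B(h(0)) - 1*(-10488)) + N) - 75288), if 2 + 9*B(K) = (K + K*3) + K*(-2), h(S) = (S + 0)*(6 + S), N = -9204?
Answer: -9/666038 ≈ -1.3513e-5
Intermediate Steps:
h(S) = S*(6 + S)
B(K) = -2/9 + 2*K/9 (B(K) = -2/9 + ((K + K*3) + K*(-2))/9 = -2/9 + ((K + 3*K) - 2*K)/9 = -2/9 + (4*K - 2*K)/9 = -2/9 + (2*K)/9 = -2/9 + 2*K/9)
1/(((B(h(0)) - 1*(-10488)) + N) - 75288) = 1/((((-2/9 + 2*(0*(6 + 0))/9) - 1*(-10488)) - 9204) - 75288) = 1/((((-2/9 + 2*(0*6)/9) + 10488) - 9204) - 75288) = 1/((((-2/9 + (2/9)*0) + 10488) - 9204) - 75288) = 1/((((-2/9 + 0) + 10488) - 9204) - 75288) = 1/(((-2/9 + 10488) - 9204) - 75288) = 1/((94390/9 - 9204) - 75288) = 1/(11554/9 - 75288) = 1/(-666038/9) = -9/666038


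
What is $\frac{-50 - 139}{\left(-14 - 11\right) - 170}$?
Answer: $\frac{63}{65} \approx 0.96923$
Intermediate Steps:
$\frac{-50 - 139}{\left(-14 - 11\right) - 170} = - \frac{189}{-25 - 170} = - \frac{189}{-195} = \left(-189\right) \left(- \frac{1}{195}\right) = \frac{63}{65}$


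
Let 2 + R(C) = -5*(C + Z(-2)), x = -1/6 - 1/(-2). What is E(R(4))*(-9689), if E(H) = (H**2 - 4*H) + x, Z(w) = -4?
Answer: -358493/3 ≈ -1.1950e+5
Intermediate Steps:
x = 1/3 (x = -1*1/6 - 1*(-1/2) = -1/6 + 1/2 = 1/3 ≈ 0.33333)
R(C) = 18 - 5*C (R(C) = -2 - 5*(C - 4) = -2 - 5*(-4 + C) = -2 + (20 - 5*C) = 18 - 5*C)
E(H) = 1/3 + H**2 - 4*H (E(H) = (H**2 - 4*H) + 1/3 = 1/3 + H**2 - 4*H)
E(R(4))*(-9689) = (1/3 + (18 - 5*4)**2 - 4*(18 - 5*4))*(-9689) = (1/3 + (18 - 20)**2 - 4*(18 - 20))*(-9689) = (1/3 + (-2)**2 - 4*(-2))*(-9689) = (1/3 + 4 + 8)*(-9689) = (37/3)*(-9689) = -358493/3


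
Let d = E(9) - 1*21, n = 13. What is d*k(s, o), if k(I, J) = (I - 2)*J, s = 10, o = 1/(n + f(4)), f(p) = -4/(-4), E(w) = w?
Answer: -48/7 ≈ -6.8571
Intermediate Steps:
f(p) = 1 (f(p) = -4*(-¼) = 1)
o = 1/14 (o = 1/(13 + 1) = 1/14 ≈ 0.071429)
k(I, J) = J*(-2 + I) (k(I, J) = (-2 + I)*J = J*(-2 + I))
d = -12 (d = 9 - 1*21 = 9 - 21 = -12)
d*k(s, o) = -6*(-2 + 10)/7 = -6*8/7 = -12*4/7 = -48/7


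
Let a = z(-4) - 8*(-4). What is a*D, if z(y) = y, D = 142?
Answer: 3976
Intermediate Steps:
a = 28 (a = -4 - 8*(-4) = -4 + 32 = 28)
a*D = 28*142 = 3976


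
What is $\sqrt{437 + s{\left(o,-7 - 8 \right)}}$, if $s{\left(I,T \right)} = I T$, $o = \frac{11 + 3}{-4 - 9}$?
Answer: $\frac{\sqrt{76583}}{13} \approx 21.287$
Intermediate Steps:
$o = - \frac{14}{13}$ ($o = \frac{14}{-13} = 14 \left(- \frac{1}{13}\right) = - \frac{14}{13} \approx -1.0769$)
$\sqrt{437 + s{\left(o,-7 - 8 \right)}} = \sqrt{437 - \frac{14 \left(-7 - 8\right)}{13}} = \sqrt{437 - - \frac{210}{13}} = \sqrt{437 + \frac{210}{13}} = \sqrt{\frac{5891}{13}} = \frac{\sqrt{76583}}{13}$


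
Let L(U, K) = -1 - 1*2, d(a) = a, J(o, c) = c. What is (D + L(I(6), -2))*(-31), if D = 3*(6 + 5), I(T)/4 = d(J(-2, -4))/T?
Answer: -930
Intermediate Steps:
I(T) = -16/T (I(T) = 4*(-4/T) = -16/T)
D = 33 (D = 3*11 = 33)
L(U, K) = -3 (L(U, K) = -1 - 2 = -3)
(D + L(I(6), -2))*(-31) = (33 - 3)*(-31) = 30*(-31) = -930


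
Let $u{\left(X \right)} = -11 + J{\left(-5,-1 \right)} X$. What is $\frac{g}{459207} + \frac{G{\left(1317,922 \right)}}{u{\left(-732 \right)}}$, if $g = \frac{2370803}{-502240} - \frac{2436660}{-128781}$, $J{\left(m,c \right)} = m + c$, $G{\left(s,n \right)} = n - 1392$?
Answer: $- \frac{1550606984531677187}{14457804067946322720} \approx -0.10725$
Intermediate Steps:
$G{\left(s,n \right)} = -1392 + n$
$J{\left(m,c \right)} = c + m$
$g = \frac{102052637473}{7186552160}$ ($g = 2370803 \left(- \frac{1}{502240}\right) - - \frac{270740}{14309} = - \frac{2370803}{502240} + \frac{270740}{14309} = \frac{102052637473}{7186552160} \approx 14.201$)
$u{\left(X \right)} = -11 - 6 X$ ($u{\left(X \right)} = -11 + \left(-1 - 5\right) X = -11 - 6 X$)
$\frac{g}{459207} + \frac{G{\left(1317,922 \right)}}{u{\left(-732 \right)}} = \frac{102052637473}{7186552160 \cdot 459207} + \frac{-1392 + 922}{-11 - -4392} = \frac{102052637473}{7186552160} \cdot \frac{1}{459207} - \frac{470}{-11 + 4392} = \frac{102052637473}{3300115057737120} - \frac{470}{4381} = - \frac{1550606984531677187}{14457804067946322720}$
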